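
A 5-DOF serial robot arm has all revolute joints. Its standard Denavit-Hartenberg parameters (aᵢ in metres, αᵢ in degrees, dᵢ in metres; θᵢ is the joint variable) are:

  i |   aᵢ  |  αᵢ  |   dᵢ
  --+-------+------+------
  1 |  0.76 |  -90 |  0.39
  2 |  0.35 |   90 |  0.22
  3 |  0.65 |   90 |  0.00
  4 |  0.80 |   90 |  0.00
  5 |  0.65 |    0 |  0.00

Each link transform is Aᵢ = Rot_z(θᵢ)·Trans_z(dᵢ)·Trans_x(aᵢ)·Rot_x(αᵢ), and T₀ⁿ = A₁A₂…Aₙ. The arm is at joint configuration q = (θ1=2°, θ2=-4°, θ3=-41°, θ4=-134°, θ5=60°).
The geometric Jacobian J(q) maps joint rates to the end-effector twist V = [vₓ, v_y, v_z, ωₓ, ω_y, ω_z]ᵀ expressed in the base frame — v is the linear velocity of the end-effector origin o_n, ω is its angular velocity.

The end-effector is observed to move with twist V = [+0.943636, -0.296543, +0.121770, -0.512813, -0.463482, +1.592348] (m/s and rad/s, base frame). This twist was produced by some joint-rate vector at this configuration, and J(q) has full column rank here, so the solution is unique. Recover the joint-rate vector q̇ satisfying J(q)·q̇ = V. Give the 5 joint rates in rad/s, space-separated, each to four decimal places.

0.5410 -0.6280 0.6390 0.1600 0.6430

o_n = [0.7019, -0.0941, -0.4256]
J₁: ẑ×o_n = [0.0941, 0.7019, -0.0000], ω = ẑ
J2: z=[-0.0349, 0.9994, 0.0000] o=[0.7595, 0.0265, 0.3900] → [-0.8151, -0.0285, 0.0618, -0.0349, 0.9994, 0.0000]
J3: z=[-0.0697, -0.0024, 0.9976] o=[1.1008, 0.2586, 0.4144] → [0.3539, -0.4565, 0.0236, -0.0697, -0.0024, 0.9976]
J4: z=[-0.6277, -0.7771, -0.0458] o=[1.6047, -0.1505, 0.4486] → [0.6819, -0.5074, -0.7370, -0.6277, -0.7771, -0.0458]
J5: z=[-0.6061, 0.4511, 0.6551] o=[1.2140, 0.2006, -0.1547] → [0.0709, -0.4997, 0.4097, -0.6061, 0.4511, 0.6551]
q̇ = J⁺·V = [0.5410, -0.6280, 0.6390, 0.1600, 0.6430]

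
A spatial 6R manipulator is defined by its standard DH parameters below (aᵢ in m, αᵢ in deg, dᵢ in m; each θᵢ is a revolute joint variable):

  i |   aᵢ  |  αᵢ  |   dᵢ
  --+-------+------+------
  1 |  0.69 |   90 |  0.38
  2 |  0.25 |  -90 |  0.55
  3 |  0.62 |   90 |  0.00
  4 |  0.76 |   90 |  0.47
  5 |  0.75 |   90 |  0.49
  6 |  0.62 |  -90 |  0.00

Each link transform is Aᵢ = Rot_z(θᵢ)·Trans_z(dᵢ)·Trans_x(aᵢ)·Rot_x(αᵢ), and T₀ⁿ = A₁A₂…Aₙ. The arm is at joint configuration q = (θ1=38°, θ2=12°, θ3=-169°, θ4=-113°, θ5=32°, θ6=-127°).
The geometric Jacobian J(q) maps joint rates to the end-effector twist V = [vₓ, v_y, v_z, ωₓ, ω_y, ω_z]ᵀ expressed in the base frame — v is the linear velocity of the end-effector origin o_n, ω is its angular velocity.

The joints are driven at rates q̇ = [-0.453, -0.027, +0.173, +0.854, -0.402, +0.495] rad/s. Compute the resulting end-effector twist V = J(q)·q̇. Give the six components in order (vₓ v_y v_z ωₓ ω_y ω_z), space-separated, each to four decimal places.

-0.2827 -0.9831 -0.8896 -0.4770 0.1377 -0.7454

o_n = [0.6053, 0.5601, -0.6100]
J₁: ẑ×o_n = [-0.5601, 0.6053, 0.0000], ω = ẑ
J2: z=[0.6157, -0.7880, 0.0000] o=[0.5437, 0.4248, 0.3800] → [0.7802, 0.6095, 0.1318, 0.6157, -0.7880, 0.0000]
J3: z=[-0.1638, -0.1280, 0.9781] o=[1.0750, 0.1420, 0.4320] → [-0.2756, -0.6302, -0.1286, -0.1638, -0.1280, 0.9781]
J4: z=[-0.7514, 0.6586, -0.0397] o=[0.6788, -0.3178, 0.3054] → [-0.5681, -0.6850, -0.6112, -0.7514, 0.6586, -0.0397]
J5: z=[0.5243, 0.6325, 0.5701] o=[0.6300, 0.3015, -0.3369] → [-0.3202, 0.1291, 0.1512, 0.5243, 0.6325, 0.5701]
J6: z=[0.8495, -0.3426, -0.4012] o=[0.8431, 1.1324, -0.5953] → [-0.2246, 0.1079, -0.5677, 0.8495, -0.3426, -0.4012]
V = J·q̇ = [-0.2827, -0.9831, -0.8896, -0.4770, 0.1377, -0.7454]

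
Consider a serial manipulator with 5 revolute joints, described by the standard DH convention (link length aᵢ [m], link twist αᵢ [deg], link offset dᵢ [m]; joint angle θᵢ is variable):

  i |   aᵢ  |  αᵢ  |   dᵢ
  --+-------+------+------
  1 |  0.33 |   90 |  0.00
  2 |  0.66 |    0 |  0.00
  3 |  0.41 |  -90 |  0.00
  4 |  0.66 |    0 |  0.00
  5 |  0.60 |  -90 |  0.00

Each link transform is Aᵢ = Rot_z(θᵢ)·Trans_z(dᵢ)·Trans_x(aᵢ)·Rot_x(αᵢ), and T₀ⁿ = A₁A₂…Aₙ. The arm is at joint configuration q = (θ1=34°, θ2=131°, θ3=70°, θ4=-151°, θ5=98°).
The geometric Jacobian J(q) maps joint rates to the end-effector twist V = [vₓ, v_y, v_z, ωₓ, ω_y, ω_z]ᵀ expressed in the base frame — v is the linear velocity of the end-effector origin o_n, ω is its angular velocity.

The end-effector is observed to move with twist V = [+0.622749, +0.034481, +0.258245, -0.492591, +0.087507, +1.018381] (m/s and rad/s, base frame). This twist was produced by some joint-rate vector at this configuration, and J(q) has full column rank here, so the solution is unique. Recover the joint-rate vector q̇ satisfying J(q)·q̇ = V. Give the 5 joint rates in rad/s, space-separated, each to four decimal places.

o_n = [0.2115, -0.8213, 0.4286]
J₁: ẑ×o_n = [0.8213, 0.2115, -0.0000], ω = ẑ
J2: z=[0.5592, -0.8290, 0.0000] o=[0.2736, 0.1845, 0.0000] → [-0.3554, -0.2397, -0.6140, 0.5592, -0.8290, 0.0000]
J3: z=[0.5592, -0.8290, 0.0000] o=[-0.0854, -0.0576, 0.4981] → [0.0576, 0.0388, -0.1810, 0.5592, -0.8290, 0.0000]
J4: z=[0.2971, 0.2004, -0.9336] o=[-0.4027, -0.2716, 0.3512] → [-0.4976, -0.5964, -0.2864, 0.2971, 0.2004, -0.9336]
J5: z=[0.2971, 0.2004, -0.9336] o=[0.2230, -0.2356, 0.5580] → [-0.5728, 0.0492, -0.1717, 0.2971, 0.2004, -0.9336]
q̇ = J⁺·V = [0.0820, -0.0230, -0.3250, -0.1140, -0.8890]

0.0820 -0.0230 -0.3250 -0.1140 -0.8890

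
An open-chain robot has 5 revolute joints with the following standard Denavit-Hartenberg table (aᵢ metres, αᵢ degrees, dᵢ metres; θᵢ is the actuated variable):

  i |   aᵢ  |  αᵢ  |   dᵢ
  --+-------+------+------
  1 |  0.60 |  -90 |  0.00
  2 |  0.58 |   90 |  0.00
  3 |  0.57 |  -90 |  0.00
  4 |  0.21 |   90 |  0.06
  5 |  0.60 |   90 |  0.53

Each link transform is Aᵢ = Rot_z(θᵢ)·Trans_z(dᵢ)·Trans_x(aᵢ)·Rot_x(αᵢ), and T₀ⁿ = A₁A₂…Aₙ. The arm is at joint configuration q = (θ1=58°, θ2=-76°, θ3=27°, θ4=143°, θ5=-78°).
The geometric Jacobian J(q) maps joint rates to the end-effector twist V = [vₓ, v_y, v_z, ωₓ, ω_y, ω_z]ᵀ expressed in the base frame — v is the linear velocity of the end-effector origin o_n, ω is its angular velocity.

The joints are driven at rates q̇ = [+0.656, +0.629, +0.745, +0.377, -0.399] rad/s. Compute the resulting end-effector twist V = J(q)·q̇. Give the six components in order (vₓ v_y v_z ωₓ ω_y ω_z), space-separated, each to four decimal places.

o_n = [0.9740, 1.2054, 1.1811]
J₁: ẑ×o_n = [-1.2054, 0.9740, 0.0000], ω = ẑ
J2: z=[-0.8480, 0.5299, 0.0000] o=[0.3180, 0.5088, 0.0000] → [0.6259, 1.0017, -0.9384, -0.8480, 0.5299, 0.0000]
J3: z=[-0.5142, -0.8229, 0.2419] o=[0.3923, 0.6278, 0.5628] → [-0.6486, 0.4587, 0.1817, -0.5142, -0.8229, 0.2419]
J4: z=[-0.8138, 0.3790, -0.4405] o=[0.2380, 0.8691, 1.0556] → [0.1957, -0.2220, -0.5526, -0.8138, 0.3790, -0.4405]
J5: z=[0.2477, 0.9120, 0.3271] o=[0.2995, 0.9249, 0.8536] → [0.2070, 0.1395, -0.5456, 0.2477, 0.9120, 0.3271]
V = J·q̇ = [-0.8890, 1.4714, -0.4455, -1.3221, -0.5007, 0.5397]

-0.8890 1.4714 -0.4455 -1.3221 -0.5007 0.5397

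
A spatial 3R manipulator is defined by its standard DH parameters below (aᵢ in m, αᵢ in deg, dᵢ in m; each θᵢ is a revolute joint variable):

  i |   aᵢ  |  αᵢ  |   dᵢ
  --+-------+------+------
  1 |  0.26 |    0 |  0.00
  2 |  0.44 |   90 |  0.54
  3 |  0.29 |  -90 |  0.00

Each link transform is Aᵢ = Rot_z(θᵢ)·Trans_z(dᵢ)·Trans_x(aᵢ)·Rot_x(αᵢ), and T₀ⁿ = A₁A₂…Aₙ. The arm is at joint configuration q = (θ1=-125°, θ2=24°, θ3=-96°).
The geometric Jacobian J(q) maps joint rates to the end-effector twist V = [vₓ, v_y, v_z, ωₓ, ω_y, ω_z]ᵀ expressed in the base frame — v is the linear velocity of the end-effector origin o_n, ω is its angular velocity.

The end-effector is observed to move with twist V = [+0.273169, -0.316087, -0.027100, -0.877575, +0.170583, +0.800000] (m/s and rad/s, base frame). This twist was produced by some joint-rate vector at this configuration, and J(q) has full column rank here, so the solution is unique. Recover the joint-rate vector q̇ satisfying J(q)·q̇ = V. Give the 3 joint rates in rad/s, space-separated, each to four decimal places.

0.0030 0.7970 0.8940

o_n = [-0.2273, -0.6151, 0.2516]
J₁: ẑ×o_n = [0.6151, -0.2273, 0.0000], ω = ẑ
J2: z=[0.0000, 0.0000, 1.0000] o=[-0.1491, -0.2130, 0.0000] → [0.4022, -0.0782, 0.0000, 0.0000, 0.0000, 1.0000]
J3: z=[-0.9816, 0.1908, 0.0000] o=[-0.2331, -0.6449, 0.5400] → [-0.0550, -0.2831, -0.0303, -0.9816, 0.1908, 0.0000]
q̇ = J⁺·V = [0.0030, 0.7970, 0.8940]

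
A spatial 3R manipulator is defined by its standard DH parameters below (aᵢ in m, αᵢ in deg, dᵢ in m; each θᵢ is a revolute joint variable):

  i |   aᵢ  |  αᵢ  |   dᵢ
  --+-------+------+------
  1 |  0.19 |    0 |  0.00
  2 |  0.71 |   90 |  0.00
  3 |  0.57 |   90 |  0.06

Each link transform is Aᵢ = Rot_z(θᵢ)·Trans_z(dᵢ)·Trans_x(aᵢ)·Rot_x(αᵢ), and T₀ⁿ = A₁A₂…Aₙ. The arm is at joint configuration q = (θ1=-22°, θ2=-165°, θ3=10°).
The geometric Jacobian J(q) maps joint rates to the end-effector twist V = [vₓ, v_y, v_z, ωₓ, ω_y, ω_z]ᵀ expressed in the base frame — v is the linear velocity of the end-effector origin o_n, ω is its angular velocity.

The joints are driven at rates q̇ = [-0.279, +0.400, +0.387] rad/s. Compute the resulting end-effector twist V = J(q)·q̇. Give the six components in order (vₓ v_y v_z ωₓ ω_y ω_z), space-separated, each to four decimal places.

o_n = [-1.0784, 0.1433, 0.0990]
J₁: ẑ×o_n = [-0.1433, -1.0784, 0.0000], ω = ẑ
J2: z=[0.0000, 0.0000, 1.0000] o=[0.1762, -0.0712, 0.0000] → [-0.2145, -1.2546, 0.0000, 0.0000, 0.0000, 1.0000]
J3: z=[0.1219, 0.9925, 0.0000] o=[-0.5285, 0.0154, 0.0000] → [0.0982, -0.0121, 0.5613, 0.1219, 0.9925, 0.0000]
V = J·q̇ = [-0.0078, -0.2056, 0.2172, 0.0472, 0.3841, 0.1210]

-0.0078 -0.2056 0.2172 0.0472 0.3841 0.1210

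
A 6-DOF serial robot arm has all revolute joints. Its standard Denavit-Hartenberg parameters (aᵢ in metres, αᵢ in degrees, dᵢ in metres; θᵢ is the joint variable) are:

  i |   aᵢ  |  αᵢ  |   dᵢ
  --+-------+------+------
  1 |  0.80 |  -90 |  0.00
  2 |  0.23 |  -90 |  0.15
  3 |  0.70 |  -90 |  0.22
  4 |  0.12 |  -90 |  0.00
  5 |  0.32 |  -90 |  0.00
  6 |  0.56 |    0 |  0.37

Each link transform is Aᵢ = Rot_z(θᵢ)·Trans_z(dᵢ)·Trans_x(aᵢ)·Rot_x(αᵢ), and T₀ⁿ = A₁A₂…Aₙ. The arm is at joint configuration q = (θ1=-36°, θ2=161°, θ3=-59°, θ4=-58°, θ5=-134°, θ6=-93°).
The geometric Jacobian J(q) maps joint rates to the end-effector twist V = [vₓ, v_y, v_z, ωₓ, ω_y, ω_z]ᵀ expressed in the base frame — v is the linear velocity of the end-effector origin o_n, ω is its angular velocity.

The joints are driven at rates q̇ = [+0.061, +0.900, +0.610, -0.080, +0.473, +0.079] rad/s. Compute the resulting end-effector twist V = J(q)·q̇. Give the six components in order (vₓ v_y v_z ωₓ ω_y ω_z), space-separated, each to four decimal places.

o_n = [0.2314, 1.0681, -0.3427]
J₁: ẑ×o_n = [-1.0681, 0.2314, 0.0000], ω = ẑ
J2: z=[0.5878, 0.8090, 0.0000] o=[0.6472, -0.4702, 0.0000] → [-0.2773, 0.2014, 1.2406, 0.5878, 0.8090, 0.0000]
J3: z=[-0.2634, 0.1914, 0.9455] o=[0.5594, -0.2211, -0.0749] → [-1.2702, -0.3807, -0.2768, -0.2634, 0.1914, 0.9455]
J4: z=[-0.9584, 0.0597, -0.2791] o=[0.5784, 0.5068, 0.0158] → [0.1352, -0.2467, -0.5172, -0.9584, 0.0597, -0.2791]
J5: z=[0.2327, 0.7294, -0.6432] o=[0.5586, 0.5886, 0.1013] → [-0.0154, 0.3138, 0.3503, 0.2327, 0.7294, -0.6432]
J6: z=[-0.7846, 0.5317, 0.3190] o=[0.3747, 0.4509, -0.1214] → [-0.3146, -0.2193, -0.4081, -0.7846, 0.5317, 0.3190]
V = J·q̇ = [-1.1325, 0.1140, 1.1226, 0.4931, 1.2271, 0.3810]

-1.1325 0.1140 1.1226 0.4931 1.2271 0.3810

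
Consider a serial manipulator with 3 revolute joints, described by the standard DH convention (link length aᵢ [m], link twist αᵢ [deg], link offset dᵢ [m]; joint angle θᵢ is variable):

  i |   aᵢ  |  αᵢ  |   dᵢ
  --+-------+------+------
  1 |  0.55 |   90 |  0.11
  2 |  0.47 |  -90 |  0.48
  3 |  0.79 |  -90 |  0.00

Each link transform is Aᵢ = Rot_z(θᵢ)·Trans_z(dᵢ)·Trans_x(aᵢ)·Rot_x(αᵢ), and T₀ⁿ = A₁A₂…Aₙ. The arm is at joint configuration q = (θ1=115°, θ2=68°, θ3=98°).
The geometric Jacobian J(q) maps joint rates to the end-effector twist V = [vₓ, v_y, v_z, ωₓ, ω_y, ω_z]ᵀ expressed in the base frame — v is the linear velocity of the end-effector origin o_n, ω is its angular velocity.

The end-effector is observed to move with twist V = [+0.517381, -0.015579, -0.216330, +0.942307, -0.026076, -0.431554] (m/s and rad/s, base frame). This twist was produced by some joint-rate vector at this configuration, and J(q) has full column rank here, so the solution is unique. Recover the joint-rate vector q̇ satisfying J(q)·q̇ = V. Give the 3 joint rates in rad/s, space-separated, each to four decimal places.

o_n = [-0.5634, 0.4929, 0.4438]
J₁: ẑ×o_n = [-0.4929, -0.5634, 0.0000], ω = ẑ
J2: z=[0.9063, 0.4226, 0.0000] o=[-0.2324, 0.4985, 0.1100] → [0.1411, -0.3026, 0.1349, 0.9063, 0.4226, 0.0000]
J3: z=[0.3918, -0.8403, 0.3746] o=[0.1282, 0.8609, 0.5458] → [0.2235, -0.2191, -0.7253, 0.3918, -0.8403, 0.3746]
q̇ = J⁺·V = [-0.6020, 0.8430, 0.4550]

-0.6020 0.8430 0.4550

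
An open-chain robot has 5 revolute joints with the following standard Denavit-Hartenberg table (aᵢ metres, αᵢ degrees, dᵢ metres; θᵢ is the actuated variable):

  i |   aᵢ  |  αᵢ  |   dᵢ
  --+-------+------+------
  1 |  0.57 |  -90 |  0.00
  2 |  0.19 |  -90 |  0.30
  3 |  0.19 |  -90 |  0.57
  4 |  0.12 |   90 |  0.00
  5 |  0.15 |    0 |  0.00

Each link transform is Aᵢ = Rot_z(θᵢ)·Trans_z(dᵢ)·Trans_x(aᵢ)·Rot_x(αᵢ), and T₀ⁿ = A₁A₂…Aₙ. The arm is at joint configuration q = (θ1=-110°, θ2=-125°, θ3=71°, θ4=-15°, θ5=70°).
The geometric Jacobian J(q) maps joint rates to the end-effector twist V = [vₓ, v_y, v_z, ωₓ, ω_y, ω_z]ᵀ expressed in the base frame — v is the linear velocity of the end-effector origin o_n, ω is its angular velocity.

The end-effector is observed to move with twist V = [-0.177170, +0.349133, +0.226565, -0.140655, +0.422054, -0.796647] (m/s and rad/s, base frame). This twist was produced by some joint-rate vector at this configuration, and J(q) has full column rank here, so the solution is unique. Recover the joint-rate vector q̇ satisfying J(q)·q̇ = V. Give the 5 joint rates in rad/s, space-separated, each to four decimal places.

o_n = [-0.4103, -0.8875, 0.4936]
J₁: ẑ×o_n = [0.8875, -0.4103, 0.0000], ω = ẑ
J2: z=[0.9397, -0.3420, 0.0000] o=[-0.1950, -0.5356, 0.0000] → [-0.1688, -0.4639, -0.4043, 0.9397, -0.3420, 0.0000]
J3: z=[-0.2802, -0.7698, 0.5736] o=[0.1242, -0.5358, 0.1556] → [-0.0584, -0.2119, -0.3129, -0.2802, -0.7698, 0.5736]
J4: z=[-0.4914, -0.3983, -0.7745] o=[-0.1921, -0.8798, 0.5332] → [0.0098, 0.1495, -0.0831, -0.4914, -0.3983, -0.7745]
J5: z=[-0.0572, -0.8726, 0.4850] o=[-0.2964, -0.8459, 0.5820] → [0.0973, -0.0603, -0.0970, -0.0572, -0.8726, 0.4850]
q̇ = J⁺·V = [-0.2670, -0.1820, -0.5400, 0.2520, -0.0510]

-0.2670 -0.1820 -0.5400 0.2520 -0.0510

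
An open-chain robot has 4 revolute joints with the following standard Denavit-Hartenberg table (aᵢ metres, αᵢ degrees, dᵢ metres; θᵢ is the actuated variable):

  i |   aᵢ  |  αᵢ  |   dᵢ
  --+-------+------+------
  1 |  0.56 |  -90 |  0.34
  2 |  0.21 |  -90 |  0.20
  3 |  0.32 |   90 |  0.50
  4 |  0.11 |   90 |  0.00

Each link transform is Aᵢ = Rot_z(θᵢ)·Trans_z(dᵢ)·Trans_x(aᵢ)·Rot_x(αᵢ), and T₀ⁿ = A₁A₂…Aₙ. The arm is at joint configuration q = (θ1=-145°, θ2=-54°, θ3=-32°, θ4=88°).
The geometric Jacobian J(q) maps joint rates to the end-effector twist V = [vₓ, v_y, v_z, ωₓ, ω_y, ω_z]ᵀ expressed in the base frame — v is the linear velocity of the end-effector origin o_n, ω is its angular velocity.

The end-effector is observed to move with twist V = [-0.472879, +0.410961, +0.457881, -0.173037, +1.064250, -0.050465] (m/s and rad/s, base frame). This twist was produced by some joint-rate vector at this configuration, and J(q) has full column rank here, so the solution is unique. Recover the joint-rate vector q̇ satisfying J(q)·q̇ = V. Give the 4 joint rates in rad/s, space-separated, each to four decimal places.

o_n = [-0.8831, -1.0720, 0.3736]
J₁: ẑ×o_n = [1.0720, -0.8831, 0.0000], ω = ẑ
J2: z=[0.5736, -0.8192, 0.0000] o=[-0.4587, -0.3212, 0.3400] → [-0.0275, -0.0193, -0.7783, 0.5736, -0.8192, 0.0000]
J3: z=[-0.6627, -0.4640, -0.5878] o=[-0.4451, -0.5558, 0.5099] → [-0.2401, 0.1671, 0.1388, -0.6627, -0.4640, -0.5878]
J4: z=[0.7416, -0.5160, -0.4287] o=[-0.8099, -1.0182, 0.4355] → [0.0089, 0.0774, -0.0777, 0.7416, -0.5160, -0.4287]
q̇ = J⁺·V = [-0.6150, -0.6810, -0.7110, -0.3420]

-0.6150 -0.6810 -0.7110 -0.3420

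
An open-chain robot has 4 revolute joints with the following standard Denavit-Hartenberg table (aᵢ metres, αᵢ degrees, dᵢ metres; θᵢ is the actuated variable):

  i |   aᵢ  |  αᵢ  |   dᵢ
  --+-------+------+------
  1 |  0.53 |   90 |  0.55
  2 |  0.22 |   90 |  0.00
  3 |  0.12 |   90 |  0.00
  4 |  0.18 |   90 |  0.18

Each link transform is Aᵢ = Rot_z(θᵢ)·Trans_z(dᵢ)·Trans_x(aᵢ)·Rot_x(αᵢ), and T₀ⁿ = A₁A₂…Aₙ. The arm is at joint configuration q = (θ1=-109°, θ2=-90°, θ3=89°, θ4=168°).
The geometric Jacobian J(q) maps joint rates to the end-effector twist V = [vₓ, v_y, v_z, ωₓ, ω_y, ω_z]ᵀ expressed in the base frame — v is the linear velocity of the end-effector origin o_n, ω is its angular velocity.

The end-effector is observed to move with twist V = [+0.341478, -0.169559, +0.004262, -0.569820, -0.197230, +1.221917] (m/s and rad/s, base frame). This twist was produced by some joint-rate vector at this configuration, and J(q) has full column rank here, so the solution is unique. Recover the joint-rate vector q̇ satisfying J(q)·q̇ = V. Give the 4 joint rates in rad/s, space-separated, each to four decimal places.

o_n = [-0.1044, -0.4850, 0.1510]
J₁: ẑ×o_n = [0.4850, -0.1044, 0.0000], ω = ẑ
J2: z=[-0.9455, 0.3256, 0.0000] o=[-0.1726, -0.5011, 0.5500] → [-0.1299, -0.3773, -0.0374, -0.9455, 0.3256, 0.0000]
J3: z=[0.3256, 0.9455, -0.0000] o=[-0.1726, -0.5011, 0.3300] → [-0.1692, 0.0583, -0.0592, 0.3256, 0.9455, -0.0000]
J4: z=[0.0165, -0.0057, -0.9998] o=[-0.2860, -0.4621, 0.3279] → [-0.0219, -0.1787, 0.0007, 0.0165, -0.0057, -0.9998]
q̇ = J⁺·V = [0.6740, 0.4650, -0.3720, -0.5480]

0.6740 0.4650 -0.3720 -0.5480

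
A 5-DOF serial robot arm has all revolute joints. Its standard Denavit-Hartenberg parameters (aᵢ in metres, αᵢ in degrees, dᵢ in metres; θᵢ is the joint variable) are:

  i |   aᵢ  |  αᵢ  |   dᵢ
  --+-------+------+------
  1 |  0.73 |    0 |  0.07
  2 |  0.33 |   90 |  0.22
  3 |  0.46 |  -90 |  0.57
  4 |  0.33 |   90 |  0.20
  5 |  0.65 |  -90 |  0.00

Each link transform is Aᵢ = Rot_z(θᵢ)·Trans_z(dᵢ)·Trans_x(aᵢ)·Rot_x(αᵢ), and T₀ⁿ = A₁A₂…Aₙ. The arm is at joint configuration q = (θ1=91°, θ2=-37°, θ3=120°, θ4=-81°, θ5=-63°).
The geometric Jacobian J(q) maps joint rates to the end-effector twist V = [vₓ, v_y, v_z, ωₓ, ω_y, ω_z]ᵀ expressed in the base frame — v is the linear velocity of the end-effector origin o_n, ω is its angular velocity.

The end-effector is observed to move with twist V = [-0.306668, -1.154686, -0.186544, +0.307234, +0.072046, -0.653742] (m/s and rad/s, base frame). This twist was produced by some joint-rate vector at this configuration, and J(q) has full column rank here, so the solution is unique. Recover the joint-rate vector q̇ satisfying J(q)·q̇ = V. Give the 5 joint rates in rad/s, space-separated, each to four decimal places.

o_n = [1.1709, 0.3389, 0.9626]
J₁: ẑ×o_n = [-0.3389, 1.1709, 0.0000], ω = ẑ
J2: z=[0.0000, 0.0000, 1.0000] o=[-0.0127, 0.7299, 0.0700] → [0.3909, 1.1837, -0.0000, 0.0000, 0.0000, 1.0000]
J3: z=[0.8090, -0.5878, 0.0000] o=[0.1812, 0.9969, 0.2900] → [-0.3954, -0.5442, 0.0495, 0.8090, -0.5878, 0.0000]
J4: z=[-0.5090, -0.7006, -0.5000] o=[0.5072, 0.4758, 0.6884] → [-0.2606, -0.1923, 0.5347, -0.5090, -0.7006, -0.5000]
J5: z=[0.4168, 0.3076, -0.8554] o=[0.6539, 0.1232, 0.6331] → [0.2859, -0.5796, -0.0691, 0.4168, 0.3076, -0.8554]
q̇ = J⁺·V = [-0.2080, -0.8300, 0.2400, -0.3990, -0.2160]

-0.2080 -0.8300 0.2400 -0.3990 -0.2160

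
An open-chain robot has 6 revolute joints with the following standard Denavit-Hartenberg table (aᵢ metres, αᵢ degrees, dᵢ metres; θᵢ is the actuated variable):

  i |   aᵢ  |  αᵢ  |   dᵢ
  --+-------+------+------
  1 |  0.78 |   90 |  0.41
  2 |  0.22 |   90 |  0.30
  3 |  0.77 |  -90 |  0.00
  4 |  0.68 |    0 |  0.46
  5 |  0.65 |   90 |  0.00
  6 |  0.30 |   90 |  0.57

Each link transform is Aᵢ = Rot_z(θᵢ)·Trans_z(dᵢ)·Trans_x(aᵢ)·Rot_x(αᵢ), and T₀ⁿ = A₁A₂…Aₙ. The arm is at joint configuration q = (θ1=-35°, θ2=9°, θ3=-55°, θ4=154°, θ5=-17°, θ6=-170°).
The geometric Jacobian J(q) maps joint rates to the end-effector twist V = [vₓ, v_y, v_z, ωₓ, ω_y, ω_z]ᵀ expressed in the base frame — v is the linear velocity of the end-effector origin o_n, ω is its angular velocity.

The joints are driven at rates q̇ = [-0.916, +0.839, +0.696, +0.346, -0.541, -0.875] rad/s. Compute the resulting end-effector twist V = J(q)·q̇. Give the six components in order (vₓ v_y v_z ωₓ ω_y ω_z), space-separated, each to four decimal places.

-1.6776 -0.8715 0.2448 -0.9324 -0.8315 -2.3140

o_n = [0.9276, -1.0131, 1.4675]
J₁: ẑ×o_n = [1.0131, 0.9276, -0.0000], ω = ẑ
J2: z=[-0.5736, -0.8192, 0.0000] o=[0.6389, -0.4474, 0.4100] → [-0.8663, 0.6066, 0.5609, -0.5736, -0.8192, 0.0000]
J3: z=[0.1281, -0.0897, -0.9877] o=[0.6449, -0.8178, 0.4444] → [-0.2847, -0.4104, 0.0003, 0.1281, -0.0897, -0.9877]
J4: z=[0.3338, -0.9339, 0.1281] o=[1.3640, -0.5513, 0.5135] → [-0.8318, -0.3743, -0.5617, 0.3338, -0.9339, 0.1281]
J5: z=[0.3338, -0.9339, 0.1281] o=[0.9085, -1.1657, 0.8120] → [-0.6317, -0.2163, 0.0687, 0.3338, -0.9339, 0.1281]
J6: z=[0.5432, 0.3016, 0.7835] o=[0.4077, -1.2904, 1.2072] → [-0.1387, 0.2659, -0.0062, 0.5432, 0.3016, 0.7835]
V = J·q̇ = [-1.6776, -0.8715, 0.2448, -0.9324, -0.8315, -2.3140]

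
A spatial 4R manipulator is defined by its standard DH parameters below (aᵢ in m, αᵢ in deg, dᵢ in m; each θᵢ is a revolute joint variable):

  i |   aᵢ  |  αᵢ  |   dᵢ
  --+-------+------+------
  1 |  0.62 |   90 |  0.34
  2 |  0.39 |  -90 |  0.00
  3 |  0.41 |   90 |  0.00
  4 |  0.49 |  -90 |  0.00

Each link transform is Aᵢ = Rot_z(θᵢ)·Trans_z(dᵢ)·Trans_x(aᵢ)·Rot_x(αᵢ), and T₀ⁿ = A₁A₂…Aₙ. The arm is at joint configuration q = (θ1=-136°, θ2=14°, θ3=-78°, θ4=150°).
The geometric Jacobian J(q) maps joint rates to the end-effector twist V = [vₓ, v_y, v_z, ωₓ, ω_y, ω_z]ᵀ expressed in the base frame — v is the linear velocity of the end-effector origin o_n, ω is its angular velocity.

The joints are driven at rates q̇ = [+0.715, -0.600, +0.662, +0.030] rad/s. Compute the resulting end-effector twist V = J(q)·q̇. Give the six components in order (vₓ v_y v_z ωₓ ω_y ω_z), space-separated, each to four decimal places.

o_n = [-0.6637, -0.6605, 0.6714]
J₁: ẑ×o_n = [0.6605, -0.6637, 0.0000], ω = ẑ
J2: z=[-0.6947, 0.7193, 0.0000] o=[-0.4460, -0.4307, 0.3400] → [0.2384, 0.2302, 0.3162, -0.6947, 0.7193, 0.0000]
J3: z=[0.1740, 0.1681, 0.9703] o=[-0.7182, -0.6936, 0.4343] → [0.0077, 0.0116, -0.0034, 0.1740, 0.1681, 0.9703]
J4: z=[0.5383, 0.8089, -0.2366] o=[-1.0563, -0.4625, 0.4550] → [0.1282, -0.2094, -0.4241, 0.5383, 0.8089, -0.2366]
V = J·q̇ = [0.3382, -0.6113, -0.2047, 0.5481, -0.2961, 1.3502]

0.3382 -0.6113 -0.2047 0.5481 -0.2961 1.3502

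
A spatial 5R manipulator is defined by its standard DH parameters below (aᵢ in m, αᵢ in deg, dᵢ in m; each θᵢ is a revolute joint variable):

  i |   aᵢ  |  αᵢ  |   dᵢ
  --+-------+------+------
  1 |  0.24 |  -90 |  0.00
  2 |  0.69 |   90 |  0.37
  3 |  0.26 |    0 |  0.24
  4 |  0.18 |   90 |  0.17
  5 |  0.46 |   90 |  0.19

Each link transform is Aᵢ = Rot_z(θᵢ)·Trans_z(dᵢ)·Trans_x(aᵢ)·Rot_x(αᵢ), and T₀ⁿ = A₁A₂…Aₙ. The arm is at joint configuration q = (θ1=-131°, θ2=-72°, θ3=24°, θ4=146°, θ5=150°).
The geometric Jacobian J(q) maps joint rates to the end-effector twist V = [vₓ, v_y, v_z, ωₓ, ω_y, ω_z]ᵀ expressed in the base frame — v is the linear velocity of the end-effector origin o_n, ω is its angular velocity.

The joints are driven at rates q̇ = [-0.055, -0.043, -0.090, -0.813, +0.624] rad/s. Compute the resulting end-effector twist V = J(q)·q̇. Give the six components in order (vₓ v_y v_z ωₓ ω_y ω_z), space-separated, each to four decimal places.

o_n = [0.4752, -0.4059, 1.3158]
J₁: ẑ×o_n = [0.4059, 0.4752, -0.0000], ω = ẑ
J2: z=[0.7547, -0.6561, 0.0000] o=[-0.1575, -0.1811, 0.0000] → [-0.8632, -0.9930, 0.2454, 0.7547, -0.6561, 0.0000]
J3: z=[0.6239, 0.7178, 0.3090] o=[-0.0181, -0.5848, 0.6562] → [0.4181, -0.2591, -0.2425, 0.6239, 0.7178, 0.3090]
J4: z=[0.6239, 0.7178, 0.3090] o=[0.1633, -0.5373, 0.9563] → [0.2175, -0.1279, -0.1419, 0.6239, 0.7178, 0.3090]
J5: z=[0.7080, -0.6866, 0.1651] o=[0.3289, -0.3944, 0.8402] → [-0.3246, -0.3126, 0.0923, 0.7080, -0.6866, 0.1651]
V = J·q̇ = [-0.4022, -0.0511, 0.1842, -0.1541, -1.0484, -0.2310]

-0.4022 -0.0511 0.1842 -0.1541 -1.0484 -0.2310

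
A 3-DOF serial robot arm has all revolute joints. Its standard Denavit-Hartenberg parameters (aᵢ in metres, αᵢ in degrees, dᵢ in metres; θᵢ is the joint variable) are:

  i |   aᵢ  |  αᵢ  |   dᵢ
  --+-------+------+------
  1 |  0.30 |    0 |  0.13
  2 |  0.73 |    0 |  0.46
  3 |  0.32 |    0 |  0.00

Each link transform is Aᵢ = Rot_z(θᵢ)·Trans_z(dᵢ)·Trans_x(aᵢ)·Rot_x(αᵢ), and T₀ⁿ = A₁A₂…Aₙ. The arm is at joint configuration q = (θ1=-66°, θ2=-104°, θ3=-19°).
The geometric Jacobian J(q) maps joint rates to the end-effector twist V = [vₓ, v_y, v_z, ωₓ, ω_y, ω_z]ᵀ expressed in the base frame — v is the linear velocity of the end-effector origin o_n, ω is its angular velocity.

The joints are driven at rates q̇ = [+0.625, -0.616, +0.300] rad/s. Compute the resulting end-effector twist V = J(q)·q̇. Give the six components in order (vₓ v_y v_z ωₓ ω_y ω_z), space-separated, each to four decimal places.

0.1570 -0.0279 0.0000 0.0000 0.0000 0.3090

o_n = [-0.9129, -0.3508, 0.5900]
J₁: ẑ×o_n = [0.3508, -0.9129, 0.0000], ω = ẑ
J2: z=[0.0000, 0.0000, 1.0000] o=[0.1220, -0.2741, 0.1300] → [0.0767, -1.0350, 0.0000, 0.0000, 0.0000, 1.0000]
J3: z=[0.0000, 0.0000, 1.0000] o=[-0.5969, -0.4008, 0.5900] → [-0.0501, -0.3161, 0.0000, 0.0000, 0.0000, 1.0000]
V = J·q̇ = [0.1570, -0.0279, 0.0000, 0.0000, 0.0000, 0.3090]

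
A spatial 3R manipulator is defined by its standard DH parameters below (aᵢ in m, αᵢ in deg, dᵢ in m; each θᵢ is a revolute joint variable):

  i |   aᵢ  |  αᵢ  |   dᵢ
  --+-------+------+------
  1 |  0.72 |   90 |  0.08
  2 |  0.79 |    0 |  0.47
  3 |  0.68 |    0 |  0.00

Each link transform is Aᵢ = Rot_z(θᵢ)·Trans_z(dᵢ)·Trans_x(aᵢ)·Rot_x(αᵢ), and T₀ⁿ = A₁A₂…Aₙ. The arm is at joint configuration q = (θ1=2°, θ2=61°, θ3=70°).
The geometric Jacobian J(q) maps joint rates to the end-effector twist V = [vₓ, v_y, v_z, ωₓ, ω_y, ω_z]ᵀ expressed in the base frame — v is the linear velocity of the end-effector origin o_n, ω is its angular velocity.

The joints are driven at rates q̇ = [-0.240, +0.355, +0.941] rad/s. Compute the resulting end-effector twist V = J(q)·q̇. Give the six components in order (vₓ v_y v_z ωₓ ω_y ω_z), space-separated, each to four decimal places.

-1.0171 -0.1933 -0.4422 0.0452 -1.2952 -0.2400

o_n = [0.6729, -0.4468, 1.2842]
J₁: ẑ×o_n = [0.4468, 0.6729, -0.0000], ω = ẑ
J2: z=[0.0349, -0.9994, 0.0000] o=[0.7196, 0.0251, 0.0800] → [-1.2034, -0.0420, -0.0631, 0.0349, -0.9994, 0.0000]
J3: z=[0.0349, -0.9994, 0.0000] o=[1.1187, -0.4312, 0.7709] → [-0.5129, -0.0179, -0.4461, 0.0349, -0.9994, 0.0000]
V = J·q̇ = [-1.0171, -0.1933, -0.4422, 0.0452, -1.2952, -0.2400]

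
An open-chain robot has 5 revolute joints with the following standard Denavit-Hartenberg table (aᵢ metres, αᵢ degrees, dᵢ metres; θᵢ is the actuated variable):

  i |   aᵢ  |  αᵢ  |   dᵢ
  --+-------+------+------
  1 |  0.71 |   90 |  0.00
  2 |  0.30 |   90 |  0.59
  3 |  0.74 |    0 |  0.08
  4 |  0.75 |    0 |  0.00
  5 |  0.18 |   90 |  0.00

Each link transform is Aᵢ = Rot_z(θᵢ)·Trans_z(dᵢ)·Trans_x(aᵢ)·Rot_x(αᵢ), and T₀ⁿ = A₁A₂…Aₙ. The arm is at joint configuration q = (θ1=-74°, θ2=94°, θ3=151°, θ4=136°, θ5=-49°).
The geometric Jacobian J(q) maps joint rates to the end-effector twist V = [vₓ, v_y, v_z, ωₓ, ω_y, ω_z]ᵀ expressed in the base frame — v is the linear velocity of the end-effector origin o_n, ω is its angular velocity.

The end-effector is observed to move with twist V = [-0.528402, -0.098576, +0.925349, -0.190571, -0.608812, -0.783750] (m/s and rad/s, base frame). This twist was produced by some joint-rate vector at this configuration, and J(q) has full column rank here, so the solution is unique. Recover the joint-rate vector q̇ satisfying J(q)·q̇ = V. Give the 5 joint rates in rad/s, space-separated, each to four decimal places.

o_n = [0.1462, -0.7959, -0.2172]
J₁: ẑ×o_n = [0.7959, 0.1462, -0.0000], ω = ẑ
J2: z=[-0.9613, -0.2756, 0.0000] o=[0.1957, -0.6825, 0.0000] → [0.0599, -0.2088, 0.0954, -0.9613, -0.2756, 0.0000]
J3: z=[0.2750, -0.9589, 0.0698] o=[-0.3772, -0.8250, 0.2993] → [0.4932, 0.1785, 0.5099, 0.2750, -0.9589, 0.0698]
J4: z=[0.2750, -0.9589, 0.0698] o=[-0.6876, -1.0440, -0.3408] → [-0.1358, 0.0242, 0.8678, 0.2750, -0.9589, 0.0698]
J5: z=[0.2750, -0.9589, 0.0698] o=[-0.0024, -0.8316, -0.1220] → [0.0888, 0.0365, 0.1523, 0.2750, -0.9589, 0.0698]
q̇ = J⁺·V = [-0.8210, 0.3510, 0.6020, 0.8320, -0.9000]

-0.8210 0.3510 0.6020 0.8320 -0.9000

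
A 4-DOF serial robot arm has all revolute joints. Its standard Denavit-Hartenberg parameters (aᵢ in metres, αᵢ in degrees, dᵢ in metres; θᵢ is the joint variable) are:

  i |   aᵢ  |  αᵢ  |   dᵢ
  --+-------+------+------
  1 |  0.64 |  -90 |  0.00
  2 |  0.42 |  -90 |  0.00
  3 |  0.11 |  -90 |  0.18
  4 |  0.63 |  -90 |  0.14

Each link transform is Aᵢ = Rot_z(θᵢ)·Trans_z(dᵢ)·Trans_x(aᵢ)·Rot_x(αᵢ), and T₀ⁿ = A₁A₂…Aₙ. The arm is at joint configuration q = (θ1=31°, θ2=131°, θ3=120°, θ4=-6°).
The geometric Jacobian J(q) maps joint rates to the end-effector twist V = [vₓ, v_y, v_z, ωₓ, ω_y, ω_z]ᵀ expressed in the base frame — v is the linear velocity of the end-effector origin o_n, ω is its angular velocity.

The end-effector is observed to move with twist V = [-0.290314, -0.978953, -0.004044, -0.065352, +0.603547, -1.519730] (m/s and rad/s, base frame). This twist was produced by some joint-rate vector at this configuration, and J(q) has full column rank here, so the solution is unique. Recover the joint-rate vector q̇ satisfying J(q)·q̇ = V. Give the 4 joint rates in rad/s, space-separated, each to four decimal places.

-0.7520 0.7890 -0.6960 -0.4760

o_n = [0.7211, -0.2292, 0.2138]
J₁: ẑ×o_n = [0.2292, 0.7211, -0.0000], ω = ẑ
J2: z=[-0.5150, 0.8572, 0.0000] o=[0.5486, 0.3296, 0.0000] → [0.1832, 0.1101, 0.1399, -0.5150, 0.8572, 0.0000]
J3: z=[-0.6469, -0.3887, 0.6561] o=[0.3124, 0.1877, -0.3170] → [0.0672, 0.6115, 0.4286, -0.6469, -0.3887, 0.6561]
J4: z=[0.2295, 0.7212, 0.6536] o=[0.2759, 0.0547, -0.1574] → [0.4532, 0.2058, -0.3862, 0.2295, 0.7212, 0.6536]
q̇ = J⁺·V = [-0.7520, 0.7890, -0.6960, -0.4760]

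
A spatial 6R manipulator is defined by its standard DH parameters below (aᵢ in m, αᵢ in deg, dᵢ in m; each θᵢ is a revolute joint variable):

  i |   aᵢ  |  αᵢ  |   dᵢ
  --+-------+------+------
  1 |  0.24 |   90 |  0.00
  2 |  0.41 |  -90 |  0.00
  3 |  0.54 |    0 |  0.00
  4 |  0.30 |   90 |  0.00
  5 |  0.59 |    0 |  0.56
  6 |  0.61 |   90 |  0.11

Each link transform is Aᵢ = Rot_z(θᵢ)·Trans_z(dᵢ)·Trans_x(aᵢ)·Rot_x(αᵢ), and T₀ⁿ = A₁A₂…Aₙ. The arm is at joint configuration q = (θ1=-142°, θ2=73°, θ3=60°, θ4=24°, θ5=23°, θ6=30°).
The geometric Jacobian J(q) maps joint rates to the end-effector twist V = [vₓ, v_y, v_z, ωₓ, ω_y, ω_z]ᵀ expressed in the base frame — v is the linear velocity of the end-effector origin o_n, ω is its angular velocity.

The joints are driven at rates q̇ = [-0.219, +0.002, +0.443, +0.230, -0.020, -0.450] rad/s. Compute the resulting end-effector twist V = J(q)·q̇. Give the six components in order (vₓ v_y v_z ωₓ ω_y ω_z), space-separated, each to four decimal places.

0.3532 -0.8521 -0.9584 0.6439 0.4432 -0.4692

o_n = [0.9982, -1.2521, 1.6183]
J₁: ẑ×o_n = [1.2521, 0.9982, -0.0000], ω = ẑ
J2: z=[-0.6157, 0.7880, 0.0000] o=[-0.1891, -0.1478, 0.0000] → [1.2752, 0.9963, -0.2557, -0.6157, 0.7880, 0.0000]
J3: z=[0.7536, 0.5888, 0.2924] o=[-0.2836, -0.2216, 0.3921] → [1.0232, -0.5493, -1.5312, 0.7536, 0.5888, 0.2924]
J4: z=[0.7536, 0.5888, 0.2924] o=[-0.0579, -0.6387, 0.6503] → [0.7493, -0.4207, -1.0840, 0.7536, 0.5888, 0.2924]
J5: z=[-0.2935, -0.0966, 0.9511] o=[0.1186, -0.8794, 0.6803] → [0.2638, 1.1119, 0.1944, -0.2935, -0.0966, 0.9511]
J6: z=[-0.2935, -0.0966, 0.9511] o=[0.4474, -1.2337, 1.3346] → [-0.0099, 0.6071, 0.0586, -0.2935, -0.0966, 0.9511]
V = J·q̇ = [0.3532, -0.8521, -0.9584, 0.6439, 0.4432, -0.4692]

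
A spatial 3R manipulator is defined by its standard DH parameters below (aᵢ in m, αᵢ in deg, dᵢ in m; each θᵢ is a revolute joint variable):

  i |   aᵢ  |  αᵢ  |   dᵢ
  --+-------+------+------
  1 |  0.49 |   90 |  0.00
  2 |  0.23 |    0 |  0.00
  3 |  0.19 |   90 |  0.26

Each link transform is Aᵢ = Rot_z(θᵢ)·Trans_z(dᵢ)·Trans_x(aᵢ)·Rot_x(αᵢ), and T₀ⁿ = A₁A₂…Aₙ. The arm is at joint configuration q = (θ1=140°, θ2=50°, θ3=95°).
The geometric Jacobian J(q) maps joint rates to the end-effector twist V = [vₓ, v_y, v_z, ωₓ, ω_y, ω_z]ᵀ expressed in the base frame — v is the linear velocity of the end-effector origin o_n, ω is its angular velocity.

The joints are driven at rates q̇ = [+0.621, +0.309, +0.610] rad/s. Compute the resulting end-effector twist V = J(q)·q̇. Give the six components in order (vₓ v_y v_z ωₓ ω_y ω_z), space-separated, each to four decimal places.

-0.1977 -0.2250 -0.0973 0.5907 0.7040 0.6210

o_n = [-0.2023, 0.5091, 0.2852]
J₁: ẑ×o_n = [-0.5091, -0.2023, 0.0000], ω = ẑ
J2: z=[0.6428, 0.7660, 0.0000] o=[-0.3754, 0.3150, 0.0000] → [0.2185, -0.1833, -0.0078, 0.6428, 0.7660, 0.0000]
J3: z=[0.6428, 0.7660, 0.0000] o=[-0.4886, 0.4100, 0.1762] → [0.0835, -0.0701, -0.1556, 0.6428, 0.7660, 0.0000]
V = J·q̇ = [-0.1977, -0.2250, -0.0973, 0.5907, 0.7040, 0.6210]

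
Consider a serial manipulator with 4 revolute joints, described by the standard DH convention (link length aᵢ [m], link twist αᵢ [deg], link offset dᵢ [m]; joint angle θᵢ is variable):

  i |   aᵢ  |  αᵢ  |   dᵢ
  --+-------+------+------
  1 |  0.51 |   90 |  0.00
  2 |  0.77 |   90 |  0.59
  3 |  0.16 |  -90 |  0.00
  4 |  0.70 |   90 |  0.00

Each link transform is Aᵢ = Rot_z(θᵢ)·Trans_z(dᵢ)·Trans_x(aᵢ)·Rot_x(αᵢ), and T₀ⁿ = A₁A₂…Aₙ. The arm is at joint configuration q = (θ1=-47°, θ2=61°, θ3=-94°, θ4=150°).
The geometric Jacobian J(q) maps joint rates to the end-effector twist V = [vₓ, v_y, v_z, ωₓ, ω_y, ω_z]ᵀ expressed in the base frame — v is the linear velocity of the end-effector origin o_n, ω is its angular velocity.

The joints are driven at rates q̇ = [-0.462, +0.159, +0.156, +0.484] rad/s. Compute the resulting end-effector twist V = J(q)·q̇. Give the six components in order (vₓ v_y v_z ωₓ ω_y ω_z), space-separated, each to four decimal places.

-0.5918 -0.0215 -0.1796 0.1611 -0.3564 -0.1153

o_n = [-0.3531, -1.1391, 0.8704]
J₁: ẑ×o_n = [1.1391, -0.3531, 0.0000], ω = ẑ
J2: z=[-0.7314, -0.6820, 0.0000] o=[0.3478, -0.3730, 0.0000] → [-0.5936, 0.6365, 0.0823, -0.7314, -0.6820, 0.0000]
J3: z=[0.5965, -0.6397, -0.4848] o=[0.1709, -1.0484, 0.6735] → [-0.1699, 0.1366, -0.3893, 0.5965, -0.6397, -0.4848]
J4: z=[0.3809, -0.3061, 0.8725] o=[0.2840, -0.9356, 0.6637] → [0.1143, -0.6345, -0.2725, 0.3809, -0.3061, 0.8725]
V = J·q̇ = [-0.5918, -0.0215, -0.1796, 0.1611, -0.3564, -0.1153]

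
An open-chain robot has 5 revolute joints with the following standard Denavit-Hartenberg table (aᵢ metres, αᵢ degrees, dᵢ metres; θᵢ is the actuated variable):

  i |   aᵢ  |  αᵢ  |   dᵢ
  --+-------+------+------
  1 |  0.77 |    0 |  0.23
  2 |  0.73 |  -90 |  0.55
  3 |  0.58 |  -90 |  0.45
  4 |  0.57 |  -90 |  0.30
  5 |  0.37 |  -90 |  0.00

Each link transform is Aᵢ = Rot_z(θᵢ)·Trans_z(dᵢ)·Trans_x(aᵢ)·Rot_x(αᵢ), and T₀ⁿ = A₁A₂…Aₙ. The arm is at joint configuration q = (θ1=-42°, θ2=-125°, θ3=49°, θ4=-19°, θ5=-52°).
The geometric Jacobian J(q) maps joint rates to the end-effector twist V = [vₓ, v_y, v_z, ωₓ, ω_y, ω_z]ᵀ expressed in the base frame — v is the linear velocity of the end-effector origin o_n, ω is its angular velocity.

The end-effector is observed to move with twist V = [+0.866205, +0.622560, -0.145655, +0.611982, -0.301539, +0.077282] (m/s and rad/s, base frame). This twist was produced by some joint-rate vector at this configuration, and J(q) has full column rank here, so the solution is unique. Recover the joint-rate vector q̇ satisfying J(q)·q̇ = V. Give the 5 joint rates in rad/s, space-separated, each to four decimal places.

o_n = [-0.3974, -1.4675, -0.6151]
J₁: ẑ×o_n = [1.4675, -0.3974, 0.0000], ω = ẑ
J2: z=[0.0000, 0.0000, 1.0000] o=[0.5722, -0.5152, 0.2300] → [0.9523, -0.9696, 0.0000, 0.0000, 0.0000, 1.0000]
J3: z=[0.2250, -0.9744, 0.0000] o=[-0.1391, -0.6794, 0.7800] → [1.3594, 0.3138, -0.4289, 0.2250, -0.9744, 0.0000]
J4: z=[0.7354, 0.1698, -0.6561] o=[-0.4086, -1.2035, 0.3423] → [-0.3357, 0.6967, -0.1960, 0.7354, 0.1698, -0.6561]
J5: z=[-0.4208, 0.8732, -0.2457] o=[-0.4908, -1.4129, -0.2613] → [-0.3224, -0.1718, -0.0586, -0.4208, 0.8732, -0.2457]
q̇ = J⁺·V = [0.8510, -0.4610, 0.1100, 0.6040, -0.3400]

0.8510 -0.4610 0.1100 0.6040 -0.3400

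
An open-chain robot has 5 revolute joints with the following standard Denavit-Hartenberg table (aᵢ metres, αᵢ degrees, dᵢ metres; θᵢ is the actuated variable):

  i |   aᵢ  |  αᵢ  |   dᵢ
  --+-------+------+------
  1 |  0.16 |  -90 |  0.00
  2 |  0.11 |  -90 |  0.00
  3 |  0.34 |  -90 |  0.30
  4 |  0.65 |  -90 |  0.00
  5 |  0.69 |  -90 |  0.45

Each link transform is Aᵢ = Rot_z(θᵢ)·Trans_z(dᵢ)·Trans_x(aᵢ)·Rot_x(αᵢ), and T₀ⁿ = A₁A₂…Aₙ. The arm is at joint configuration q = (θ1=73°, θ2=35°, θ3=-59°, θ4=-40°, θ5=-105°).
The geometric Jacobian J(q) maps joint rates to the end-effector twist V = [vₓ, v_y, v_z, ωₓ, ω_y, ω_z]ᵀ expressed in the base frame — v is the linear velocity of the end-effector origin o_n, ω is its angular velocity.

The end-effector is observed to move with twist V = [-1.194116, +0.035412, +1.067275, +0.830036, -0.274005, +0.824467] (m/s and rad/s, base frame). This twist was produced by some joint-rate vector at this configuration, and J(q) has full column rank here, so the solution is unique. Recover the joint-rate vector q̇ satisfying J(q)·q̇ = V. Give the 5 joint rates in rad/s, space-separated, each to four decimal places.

o_n = [-0.1948, 1.0924, -0.8949]
J₁: ẑ×o_n = [-1.0924, -0.1948, 0.0000], ω = ẑ
J2: z=[-0.9563, 0.2924, 0.0000] o=[0.0468, 0.1530, 0.0000] → [-0.2617, -0.8558, -0.8278, -0.9563, 0.2924, 0.0000]
J3: z=[-0.1677, -0.5485, -0.8192] o=[0.0731, 0.2392, -0.0631] → [1.1552, 0.0799, -0.2900, -0.1677, -0.5485, -0.8192]
J4: z=[0.6978, 0.5209, -0.4917] o=[-0.2139, 0.2970, -0.4093] → [0.1381, 0.3295, 0.5451, 0.6978, 0.5209, -0.4917]
J5: z=[-0.3191, 0.8406, 0.4376] o=[-0.6308, 0.3935, -0.8986] → [-0.3028, 0.1920, -0.5896, -0.3191, 0.8406, 0.4376]
q̇ = J⁺·V = [0.6010, -0.3740, -0.7710, 0.1340, -0.7820]

0.6010 -0.3740 -0.7710 0.1340 -0.7820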